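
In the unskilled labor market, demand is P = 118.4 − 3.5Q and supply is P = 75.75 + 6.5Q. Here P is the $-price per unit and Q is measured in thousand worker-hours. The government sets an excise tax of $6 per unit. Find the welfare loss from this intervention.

$1.80 thousand

Competitive equilibrium: 118.4 − 3.5Q = 75.75 + 6.5Q → Q* = 4.265, P* = 103.4725.
With the tax, the buyer price exceeds the seller price by 6: (118.4 − 3.5Q) − (75.75 + 6.5Q) = 6 → Q' = 3.665.
ΔQ = 4.265 − 3.665 = 0.6; the wedge equals the tax, 6.
The triangle = ½ × 0.6 × 6 = $1.80 thousand.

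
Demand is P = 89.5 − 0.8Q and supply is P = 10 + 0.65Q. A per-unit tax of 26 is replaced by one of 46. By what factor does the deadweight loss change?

Competitive equilibrium: 89.5 − 0.8Q = 10 + 0.65Q → Q* = 54.8276, P* = 45.6379.
For a per-unit tax t: ΔQ = t/1.45, so DWL = ½·t·(t/1.45) = t²/2.9.
At t = 26: DWL = 233.103. At t = 46: DWL = 729.655.
Ratio = (46/26)² = 3.130.

3.130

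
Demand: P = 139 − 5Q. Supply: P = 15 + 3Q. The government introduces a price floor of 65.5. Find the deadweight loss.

2.56

Competitive equilibrium: 139 − 5Q = 15 + 3Q → Q* = 15.5, P* = 61.5.
At the floor P = 65.5, quantity demanded = (139 − 65.5)/5 = 14.7.
Sellers' marginal cost at Q' = 14.7: 15 + 3·14.7 = 59.1.
ΔQ = 15.5 − 14.7 = 0.8; wedge = 65.5 − 59.1 = 6.4.
DWL = ½ × 0.8 × 6.4 = 2.56.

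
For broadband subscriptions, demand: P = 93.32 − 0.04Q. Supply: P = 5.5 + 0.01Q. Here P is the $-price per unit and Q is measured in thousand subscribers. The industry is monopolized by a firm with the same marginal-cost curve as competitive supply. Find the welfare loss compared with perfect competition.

Competitive equilibrium: 93.32 − 0.04Q = 5.5 + 0.01Q → Q* = 1756.4, P* = 23.064.
Marginal revenue: MR = 93.32 − 0.08Q. Set MR = MC: 93.32 − 0.08Q = 5.5 + 0.01Q → Q_m = 975.77778.
Price P_m = 93.32 − 0.04·975.77778 = 54.28889; MC(Q_m) = 5.5 + 0.01·975.77778 = 15.25778.
Competitive Q* = 1756.4, so ΔQ = 780.62222; wedge = 54.28889 − 15.25778 = 39.03111.
Deadweight loss = ½ × 780.62222 × 39.03111 = $15234.28 thousand.

$15234.28 thousand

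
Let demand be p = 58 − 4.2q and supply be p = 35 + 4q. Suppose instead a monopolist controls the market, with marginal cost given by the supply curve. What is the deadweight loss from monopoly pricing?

Competitive equilibrium: 58 − 4.2q = 35 + 4q → q* = 2.8049, p* = 46.2195.
Marginal revenue: MR = 58 − 8.4q. Set MR = MC: 58 − 8.4q = 35 + 4q → q_m = 1.8548.
Price p_m = 58 − 4.2·1.8548 = 50.2098; MC(q_m) = 35 + 4·1.8548 = 42.4192.
Competitive q* = 2.8049, so Δq = 0.9501; wedge = 50.2098 − 42.4192 = 7.7906.
The triangle = ½ × 0.9501 × 7.7906 = 3.70.

3.70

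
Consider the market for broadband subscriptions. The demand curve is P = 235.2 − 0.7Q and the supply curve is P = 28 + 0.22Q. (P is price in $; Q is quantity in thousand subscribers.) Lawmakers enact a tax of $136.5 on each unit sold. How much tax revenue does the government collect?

Competitive equilibrium: 235.2 − 0.7Q = 28 + 0.22Q → Q* = 225.21739, P* = 77.54783.
With the tax, the buyer price exceeds the seller price by 136.5: (235.2 − 0.7Q) − (28 + 0.22Q) = 136.5 → Q' = 76.84783.
Tax revenue = 136.5 × 76.84783 = $10489.73 thousand.

$10489.73 thousand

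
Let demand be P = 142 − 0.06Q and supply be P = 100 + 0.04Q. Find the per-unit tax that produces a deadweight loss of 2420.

22

Competitive equilibrium: 142 − 0.06Q = 100 + 0.04Q → Q* = 420, P* = 116.8.
A tax t gives ΔQ = t/0.1 and wedge t, so DWL = t²/0.2.
t²/0.2 = 2420 → t² = 484 → t = 22.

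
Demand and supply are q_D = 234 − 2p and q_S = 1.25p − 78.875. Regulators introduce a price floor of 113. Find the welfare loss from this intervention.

727.79

In inverse form: demand p = 117 − 0.5q, supply p = 63.1 + 0.8q.
Competitive equilibrium: 117 − 0.5q = 63.1 + 0.8q → q* = 41.4615, p* = 96.2692.
At the floor p = 113, quantity demanded = (117 − 113)/0.5 = 8.
Sellers' marginal cost at q' = 8: 63.1 + 0.8·8 = 69.5.
Δq = 41.4615 − 8 = 33.4615; wedge = 113 − 69.5 = 43.5.
The triangle = ½ × 33.4615 × 43.5 = 727.79.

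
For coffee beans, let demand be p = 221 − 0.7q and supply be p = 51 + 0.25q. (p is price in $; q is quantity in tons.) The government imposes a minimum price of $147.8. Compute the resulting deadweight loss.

Competitive equilibrium: 221 − 0.7q = 51 + 0.25q → q* = 178.9474, p* = 95.7368.
At the floor p = 147.8, quantity demanded = (221 − 147.8)/0.7 = 104.5714.
Sellers' marginal cost at q' = 104.5714: 51 + 0.25·104.5714 = 77.1429.
Δq = 178.9474 − 104.5714 = 74.376; wedge = 147.8 − 77.1429 = 70.6571.
Welfare loss = ½ × 74.376 × 70.6571 = $2627.60.

$2627.60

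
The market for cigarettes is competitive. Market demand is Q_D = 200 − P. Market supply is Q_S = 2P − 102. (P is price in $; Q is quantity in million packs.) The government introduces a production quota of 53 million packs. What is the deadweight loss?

In inverse form: demand P = 200 − Q, supply P = 51 + 0.5Q.
Competitive equilibrium: 200 − Q = 51 + 0.5Q → Q* = 99.3333, P* = 100.6667.
At Q = 53: demand price = 200 − 1·53 = 147; supply price = 51 + 0.5·53 = 77.5.
ΔQ = 99.3333 − 53 = 46.3333; wedge = 147 − 77.5 = 69.5.
Deadweight loss = ½ × 46.3333 × 69.5 = $1610.08 million.

$1610.08 million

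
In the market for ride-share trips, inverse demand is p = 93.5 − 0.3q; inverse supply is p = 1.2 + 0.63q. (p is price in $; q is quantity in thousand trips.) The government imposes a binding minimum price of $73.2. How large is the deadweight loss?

$463.76 thousand

Competitive equilibrium: 93.5 − 0.3q = 1.2 + 0.63q → q* = 99.2473, p* = 63.7258.
At the floor p = 73.2, quantity demanded = (93.5 − 73.2)/0.3 = 67.6667.
Sellers' marginal cost at q' = 67.6667: 1.2 + 0.63·67.6667 = 43.83.
Δq = 99.2473 − 67.6667 = 31.5806; wedge = 73.2 − 43.83 = 29.37.
Welfare loss = ½ × 31.5806 × 29.37 = $463.76 thousand.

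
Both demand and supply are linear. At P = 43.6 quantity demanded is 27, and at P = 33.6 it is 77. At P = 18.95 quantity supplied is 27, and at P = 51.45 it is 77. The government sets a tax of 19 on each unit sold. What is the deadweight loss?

212.35

Demand slope = (33.6 − 43.6)/(77 − 27) = −0.2, so P = 49 − 0.2Q.
Supply slope = (51.45 − 18.95)/(77 − 27) = 0.65, so P = 1.4 + 0.65Q.
Competitive equilibrium: 49 − 0.2Q = 1.4 + 0.65Q → Q* = 56, P* = 37.8.
With the tax, the buyer price exceeds the seller price by 19: (49 − 0.2Q) − (1.4 + 0.65Q) = 19 → Q' = 33.6471.
ΔQ = 56 − 33.6471 = 22.3529; the wedge equals the tax, 19.
DWL = ½ × 22.3529 × 19 = 212.35.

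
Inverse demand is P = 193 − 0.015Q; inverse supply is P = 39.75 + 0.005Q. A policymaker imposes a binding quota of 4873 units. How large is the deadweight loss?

Competitive equilibrium: 193 − 0.015Q = 39.75 + 0.005Q → Q* = 7662.5, P* = 78.0625.
At Q = 4873: demand price = 193 − 0.015·4873 = 119.905; supply price = 39.75 + 0.005·4873 = 64.115.
ΔQ = 7662.5 − 4873 = 2789.5; wedge = 119.905 − 64.115 = 55.79.
DWL = ½ × 2789.5 × 55.79 = 77813.10.

77813.10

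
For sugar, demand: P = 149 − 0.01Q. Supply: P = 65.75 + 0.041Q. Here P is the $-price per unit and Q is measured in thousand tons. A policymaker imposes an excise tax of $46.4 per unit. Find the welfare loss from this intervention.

$21107.45 thousand

Competitive equilibrium: 149 − 0.01Q = 65.75 + 0.041Q → Q* = 1632.3529, P* = 132.6765.
With the tax, the buyer price exceeds the seller price by 46.4: (149 − 0.01Q) − (65.75 + 0.041Q) = 46.4 → Q' = 722.549.
ΔQ = 1632.3529 − 722.549 = 909.8039; the wedge equals the tax, 46.4.
The triangle = ½ × 909.8039 × 46.4 = $21107.45 thousand.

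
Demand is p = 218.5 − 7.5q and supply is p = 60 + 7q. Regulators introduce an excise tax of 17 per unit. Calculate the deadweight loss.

9.97

Competitive equilibrium: 218.5 − 7.5q = 60 + 7q → q* = 10.931, p* = 136.5172.
With the tax, the buyer price exceeds the seller price by 17: (218.5 − 7.5q) − (60 + 7q) = 17 → q' = 9.7586.
Δq = 10.931 − 9.7586 = 1.1724; the wedge equals the tax, 17.
The triangle = ½ × 1.1724 × 17 = 9.97.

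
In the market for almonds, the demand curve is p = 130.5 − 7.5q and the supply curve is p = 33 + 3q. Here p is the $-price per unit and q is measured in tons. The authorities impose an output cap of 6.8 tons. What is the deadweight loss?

$32.44

Competitive equilibrium: 130.5 − 7.5q = 33 + 3q → q* = 9.2857, p* = 60.8571.
At q = 6.8: demand price = 130.5 − 7.5·6.8 = 79.5; supply price = 33 + 3·6.8 = 53.4.
Δq = 9.2857 − 6.8 = 2.4857; wedge = 79.5 − 53.4 = 26.1.
Welfare loss = ½ × 2.4857 × 26.1 = $32.44.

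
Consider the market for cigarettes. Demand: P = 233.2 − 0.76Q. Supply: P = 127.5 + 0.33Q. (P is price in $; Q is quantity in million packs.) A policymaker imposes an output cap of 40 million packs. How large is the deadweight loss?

$1769 million

Competitive equilibrium: 233.2 − 0.76Q = 127.5 + 0.33Q → Q* = 96.9725, P* = 159.5009.
At Q = 40: demand price = 233.2 − 0.76·40 = 202.8; supply price = 127.5 + 0.33·40 = 140.7.
ΔQ = 96.9725 − 40 = 56.9725; wedge = 202.8 − 140.7 = 62.1.
DWL = ½ × 56.9725 × 62.1 = $1769 million.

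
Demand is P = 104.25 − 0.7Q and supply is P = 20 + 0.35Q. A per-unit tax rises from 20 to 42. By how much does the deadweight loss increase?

649.52

Competitive equilibrium: 104.25 − 0.7Q = 20 + 0.35Q → Q* = 80.2381, P* = 48.0833.
For a per-unit tax t: ΔQ = t/1.05, so DWL = ½·t·(t/1.05) = t²/2.1.
At t = 20: DWL = 190.476. At t = 42: DWL = 840.
Increase = 840 − 190.476 = 649.52.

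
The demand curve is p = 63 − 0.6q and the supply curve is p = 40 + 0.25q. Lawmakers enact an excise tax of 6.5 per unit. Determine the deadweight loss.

24.85

Competitive equilibrium: 63 − 0.6q = 40 + 0.25q → q* = 27.0588, p* = 46.7647.
With the tax, the buyer price exceeds the seller price by 6.5: (63 − 0.6q) − (40 + 0.25q) = 6.5 → q' = 19.4118.
Δq = 27.0588 − 19.4118 = 7.647; the wedge equals the tax, 6.5.
Deadweight loss = ½ × 7.647 × 6.5 = 24.85.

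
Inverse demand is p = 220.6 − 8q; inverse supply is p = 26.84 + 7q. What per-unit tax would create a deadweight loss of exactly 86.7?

51

Competitive equilibrium: 220.6 − 8q = 26.84 + 7q → q* = 12.9173, p* = 117.2613.
A tax t gives Δq = t/15 and wedge t, so DWL = t²/30.
t²/30 = 86.7 → t² = 2601 → t = 51.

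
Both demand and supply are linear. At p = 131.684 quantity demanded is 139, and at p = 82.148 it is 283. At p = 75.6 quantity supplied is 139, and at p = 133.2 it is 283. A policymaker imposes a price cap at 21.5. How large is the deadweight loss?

16504.05

Demand slope = (82.148 − 131.684)/(283 − 139) = −0.344, so p = 179.5 − 0.344q.
Supply slope = (133.2 − 75.6)/(283 − 139) = 0.4, so p = 20 + 0.4q.
Competitive equilibrium: 179.5 − 0.344q = 20 + 0.4q → q* = 214.3817, p* = 105.7527.
At the ceiling p = 21.5, quantity supplied = (21.5 − 20)/0.4 = 3.75.
Willingness to pay at q' = 3.75: 179.5 − 0.344·3.75 = 178.21.
Δq = 214.3817 − 3.75 = 210.6317; wedge = 178.21 − 21.5 = 156.71.
The triangle = ½ × 210.6317 × 156.71 = 16504.05.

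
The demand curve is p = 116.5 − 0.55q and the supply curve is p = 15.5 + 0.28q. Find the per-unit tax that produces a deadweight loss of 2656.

66.4

Competitive equilibrium: 116.5 − 0.55q = 15.5 + 0.28q → q* = 121.6867, p* = 49.5723.
A tax t gives Δq = t/0.83 and wedge t, so DWL = t²/1.66.
t²/1.66 = 2656 → t² = 4408.96 → t = 66.4.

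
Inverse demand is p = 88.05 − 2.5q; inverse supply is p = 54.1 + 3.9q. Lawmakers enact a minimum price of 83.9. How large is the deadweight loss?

Competitive equilibrium: 88.05 − 2.5q = 54.1 + 3.9q → q* = 5.3047, p* = 74.7883.
At the floor p = 83.9, quantity demanded = (88.05 − 83.9)/2.5 = 1.66.
Sellers' marginal cost at q' = 1.66: 54.1 + 3.9·1.66 = 60.574.
Δq = 5.3047 − 1.66 = 3.6447; wedge = 83.9 − 60.574 = 23.326.
Deadweight loss = ½ × 3.6447 × 23.326 = 42.51.

42.51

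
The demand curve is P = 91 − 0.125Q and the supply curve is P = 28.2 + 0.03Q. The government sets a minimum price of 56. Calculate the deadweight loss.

Competitive equilibrium: 91 − 0.125Q = 28.2 + 0.03Q → Q* = 405.1613, P* = 40.3548.
At the floor P = 56, quantity demanded = (91 − 56)/0.125 = 280.
Sellers' marginal cost at Q' = 280: 28.2 + 0.03·280 = 36.6.
ΔQ = 405.1613 − 280 = 125.1613; wedge = 56 − 36.6 = 19.4.
Deadweight loss = ½ × 125.1613 × 19.4 = 1214.06.

1214.06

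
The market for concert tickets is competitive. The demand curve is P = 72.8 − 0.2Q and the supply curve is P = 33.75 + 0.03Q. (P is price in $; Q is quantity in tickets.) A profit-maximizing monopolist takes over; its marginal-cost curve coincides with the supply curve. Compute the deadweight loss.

Competitive equilibrium: 72.8 − 0.2Q = 33.75 + 0.03Q → Q* = 169.7826, P* = 38.8435.
Marginal revenue: MR = 72.8 − 0.4Q. Set MR = MC: 72.8 − 0.4Q = 33.75 + 0.03Q → Q_m = 90.814.
Price P_m = 72.8 − 0.2·90.814 = 54.6372; MC(Q_m) = 33.75 + 0.03·90.814 = 36.4744.
Competitive Q* = 169.7826, so ΔQ = 78.9686; wedge = 54.6372 − 36.4744 = 18.1628.
Deadweight loss = ½ × 78.9686 × 18.1628 = $717.15.

$717.15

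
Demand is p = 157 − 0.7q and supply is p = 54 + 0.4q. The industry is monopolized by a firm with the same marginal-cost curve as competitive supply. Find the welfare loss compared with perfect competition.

Competitive equilibrium: 157 − 0.7q = 54 + 0.4q → q* = 93.63636, p* = 91.45455.
Marginal revenue: MR = 157 − 1.4q. Set MR = MC: 157 − 1.4q = 54 + 0.4q → q_m = 57.22222.
Price p_m = 157 − 0.7·57.22222 = 116.94445; MC(q_m) = 54 + 0.4·57.22222 = 76.88889.
Competitive q* = 93.63636, so Δq = 36.41414; wedge = 116.94445 − 76.88889 = 40.05556.
The triangle = ½ × 36.41414 × 40.05556 = 729.29.

729.29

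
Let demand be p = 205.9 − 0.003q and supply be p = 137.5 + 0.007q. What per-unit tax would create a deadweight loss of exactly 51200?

32

Competitive equilibrium: 205.9 − 0.003q = 137.5 + 0.007q → q* = 6840, p* = 185.38.
A tax t gives Δq = t/0.01 and wedge t, so DWL = t²/0.02.
t²/0.02 = 51200 → t² = 1024 → t = 32.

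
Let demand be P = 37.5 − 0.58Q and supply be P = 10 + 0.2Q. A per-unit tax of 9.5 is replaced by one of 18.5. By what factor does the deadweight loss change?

Competitive equilibrium: 37.5 − 0.58Q = 10 + 0.2Q → Q* = 35.2564, P* = 17.0513.
For a per-unit tax t: ΔQ = t/0.78, so DWL = ½·t·(t/0.78) = t²/1.56.
At t = 9.5: DWL = 57.853. At t = 18.5: DWL = 219.391.
Ratio = (18.5/9.5)² = 3.792.

3.792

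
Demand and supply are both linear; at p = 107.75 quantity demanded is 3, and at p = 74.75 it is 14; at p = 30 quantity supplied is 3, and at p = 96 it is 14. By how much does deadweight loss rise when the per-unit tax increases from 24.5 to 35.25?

Demand slope = (74.75 − 107.75)/(14 − 3) = −3, so p = 116.75 − 3q.
Supply slope = (96 − 30)/(14 − 3) = 6, so p = 12 + 6q.
Competitive equilibrium: 116.75 − 3q = 12 + 6q → q* = 11.6389, p* = 81.8333.
For a per-unit tax t: Δq = t/9, so DWL = ½·t·(t/9) = t²/18.
At t = 24.5: DWL = 33.347. At t = 35.25: DWL = 69.031.
Increase = 69.031 − 33.347 = 35.68.

35.68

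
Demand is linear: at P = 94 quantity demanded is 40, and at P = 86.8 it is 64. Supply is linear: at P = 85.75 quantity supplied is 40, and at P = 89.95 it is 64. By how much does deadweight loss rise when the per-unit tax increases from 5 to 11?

101.05

Demand slope = (86.8 − 94)/(64 − 40) = −0.3, so P = 106 − 0.3Q.
Supply slope = (89.95 − 85.75)/(64 − 40) = 0.175, so P = 78.75 + 0.175Q.
Competitive equilibrium: 106 − 0.3Q = 78.75 + 0.175Q → Q* = 57.3684, P* = 88.7895.
For a per-unit tax t: ΔQ = t/0.475, so DWL = ½·t·(t/0.475) = t²/0.95.
At t = 5: DWL = 26.316. At t = 11: DWL = 127.368.
Increase = 127.368 − 26.316 = 101.05.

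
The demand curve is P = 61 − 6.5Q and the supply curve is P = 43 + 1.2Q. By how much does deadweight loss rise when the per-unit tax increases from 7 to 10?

3.31

Competitive equilibrium: 61 − 6.5Q = 43 + 1.2Q → Q* = 2.3377, P* = 45.8052.
For a per-unit tax t: ΔQ = t/7.7, so DWL = ½·t·(t/7.7) = t²/15.4.
At t = 7: DWL = 3.182. At t = 10: DWL = 6.494.
Increase = 6.494 − 3.182 = 3.31.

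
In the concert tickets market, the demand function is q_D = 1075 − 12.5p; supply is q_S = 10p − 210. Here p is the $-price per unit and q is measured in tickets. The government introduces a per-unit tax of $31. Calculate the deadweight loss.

In inverse form: demand p = 86 − 0.08q, supply p = 21 + 0.1q.
Competitive equilibrium: 86 − 0.08q = 21 + 0.1q → q* = 361.1111, p* = 57.1111.
With the tax, the buyer price exceeds the seller price by 31: (86 − 0.08q) − (21 + 0.1q) = 31 → q' = 188.8889.
Δq = 361.1111 − 188.8889 = 172.2222; the wedge equals the tax, 31.
Welfare loss = ½ × 172.2222 × 31 = $2669.44.

$2669.44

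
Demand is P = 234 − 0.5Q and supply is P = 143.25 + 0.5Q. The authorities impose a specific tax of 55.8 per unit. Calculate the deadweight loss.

Competitive equilibrium: 234 − 0.5Q = 143.25 + 0.5Q → Q* = 90.75, P* = 188.625.
With the tax, the buyer price exceeds the seller price by 55.8: (234 − 0.5Q) − (143.25 + 0.5Q) = 55.8 → Q' = 34.95.
ΔQ = 90.75 − 34.95 = 55.8; the wedge equals the tax, 55.8.
Welfare loss = ½ × 55.8 × 55.8 = 1556.82.

1556.82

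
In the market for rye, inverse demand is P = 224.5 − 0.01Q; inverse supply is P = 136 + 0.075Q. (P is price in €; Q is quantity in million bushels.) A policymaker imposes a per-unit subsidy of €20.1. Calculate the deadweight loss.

€2376.53 million

Competitive equilibrium: 224.5 − 0.01Q = 136 + 0.075Q → Q* = 1041.1765, P* = 214.0882.
The subsidy lowers effective supply by 20.1: P = 115.9 + 0.075Q.
New quantity: 224.5 − 0.01Q = 115.9 + 0.075Q → Q' = 1277.6471.
Overproduction ΔQ = 1277.6471 − 1041.1765 = 236.4706; wedge = subsidy = 20.1.
Welfare loss = ½ × 236.4706 × 20.1 = €2376.53 million.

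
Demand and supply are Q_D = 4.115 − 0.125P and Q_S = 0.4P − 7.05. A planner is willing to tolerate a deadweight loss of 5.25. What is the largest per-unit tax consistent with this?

10.5

In inverse form: demand P = 32.92 − 8Q, supply P = 17.625 + 2.5Q.
Competitive equilibrium: 32.92 − 8Q = 17.625 + 2.5Q → Q* = 1.4567, P* = 21.2667.
A tax t gives ΔQ = t/10.5 and wedge t, so DWL = t²/21.
t²/21 = 5.25 → t² = 110.25 → t = 10.5.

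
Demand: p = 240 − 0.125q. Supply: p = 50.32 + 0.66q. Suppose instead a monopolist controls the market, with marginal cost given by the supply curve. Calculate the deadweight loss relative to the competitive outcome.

Competitive equilibrium: 240 − 0.125q = 50.32 + 0.66q → q* = 241.6306, p* = 209.7962.
Marginal revenue: MR = 240 − 0.25q. Set MR = MC: 240 − 0.25q = 50.32 + 0.66q → q_m = 208.4396.
Price p_m = 240 − 0.125·208.4396 = 213.9451; MC(q_m) = 50.32 + 0.66·208.4396 = 187.8901.
Competitive q* = 241.6306, so Δq = 33.191; wedge = 213.9451 − 187.8901 = 26.055.
The triangle = ½ × 33.191 × 26.055 = 432.40.

432.40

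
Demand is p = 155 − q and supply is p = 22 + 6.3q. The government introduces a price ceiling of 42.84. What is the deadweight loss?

811.56

Competitive equilibrium: 155 − q = 22 + 6.3q → q* = 18.2192, p* = 136.7808.
At the ceiling p = 42.84, quantity supplied = (42.84 − 22)/6.3 = 3.3079.
Willingness to pay at q' = 3.3079: 155 − 1·3.3079 = 151.6921.
Δq = 18.2192 − 3.3079 = 14.9113; wedge = 151.6921 − 42.84 = 108.8521.
Welfare loss = ½ × 14.9113 × 108.8521 = 811.56.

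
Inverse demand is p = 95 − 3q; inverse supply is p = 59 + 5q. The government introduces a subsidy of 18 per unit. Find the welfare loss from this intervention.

20.25

Competitive equilibrium: 95 − 3q = 59 + 5q → q* = 4.5, p* = 81.5.
The subsidy lowers effective supply by 18: p = 41 + 5q.
New quantity: 95 − 3q = 41 + 5q → q' = 6.75.
Overproduction Δq = 6.75 − 4.5 = 2.25; wedge = subsidy = 18.
Deadweight loss = ½ × 2.25 × 18 = 20.25.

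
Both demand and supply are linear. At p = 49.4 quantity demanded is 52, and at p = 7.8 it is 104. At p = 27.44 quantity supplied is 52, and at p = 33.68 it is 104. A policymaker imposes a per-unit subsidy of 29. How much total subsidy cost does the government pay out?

3114.35

Demand slope = (7.8 − 49.4)/(104 − 52) = −0.8, so p = 91 − 0.8q.
Supply slope = (33.68 − 27.44)/(104 − 52) = 0.12, so p = 21.2 + 0.12q.
Competitive equilibrium: 91 − 0.8q = 21.2 + 0.12q → q* = 75.8696, p* = 30.3043.
The subsidy lowers effective supply by 29: p = 0.12q − 7.8.
New quantity: 91 − 0.8q = 0.12q − 7.8 → q' = 107.3913.
Total subsidy cost = 29 × 107.3913 = 3114.35.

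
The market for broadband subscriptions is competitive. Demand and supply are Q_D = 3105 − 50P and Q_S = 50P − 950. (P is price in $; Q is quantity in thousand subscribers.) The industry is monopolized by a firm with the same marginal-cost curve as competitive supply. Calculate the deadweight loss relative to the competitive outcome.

In inverse form: demand P = 62.1 − 0.02Q, supply P = 19 + 0.02Q.
Competitive equilibrium: 62.1 − 0.02Q = 19 + 0.02Q → Q* = 1077.5, P* = 40.55.
Marginal revenue: MR = 62.1 − 0.04Q. Set MR = MC: 62.1 − 0.04Q = 19 + 0.02Q → Q_m = 718.33333.
Price P_m = 62.1 − 0.02·718.33333 = 47.73333; MC(Q_m) = 19 + 0.02·718.33333 = 33.36667.
Competitive Q* = 1077.5, so ΔQ = 359.16667; wedge = 47.73333 − 33.36667 = 14.36666.
DWL = ½ × 359.16667 × 14.36666 = $2580.01 thousand.

$2580.01 thousand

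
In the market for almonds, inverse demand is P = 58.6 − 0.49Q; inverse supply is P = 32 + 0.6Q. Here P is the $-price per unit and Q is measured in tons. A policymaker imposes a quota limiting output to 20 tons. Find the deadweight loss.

Competitive equilibrium: 58.6 − 0.49Q = 32 + 0.6Q → Q* = 24.4037, P* = 46.6422.
At Q = 20: demand price = 58.6 − 0.49·20 = 48.8; supply price = 32 + 0.6·20 = 44.
ΔQ = 24.4037 − 20 = 4.4037; wedge = 48.8 − 44 = 4.8.
Deadweight loss = ½ × 4.4037 × 4.8 = $10.57.

$10.57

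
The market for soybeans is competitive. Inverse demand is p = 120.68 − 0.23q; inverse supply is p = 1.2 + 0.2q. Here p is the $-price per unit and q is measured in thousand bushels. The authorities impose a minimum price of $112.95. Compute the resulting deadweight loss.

$12826.67 thousand

Competitive equilibrium: 120.68 − 0.23q = 1.2 + 0.2q → q* = 277.86047, p* = 56.77209.
At the floor p = 112.95, quantity demanded = (120.68 − 112.95)/0.23 = 33.6087.
Sellers' marginal cost at q' = 33.6087: 1.2 + 0.2·33.6087 = 7.92174.
Δq = 277.86047 − 33.6087 = 244.25177; wedge = 112.95 − 7.92174 = 105.02826.
Deadweight loss = ½ × 244.25177 × 105.02826 = $12826.67 thousand.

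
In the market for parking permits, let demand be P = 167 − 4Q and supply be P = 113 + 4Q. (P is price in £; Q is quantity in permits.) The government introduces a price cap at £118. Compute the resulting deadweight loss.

Competitive equilibrium: 167 − 4Q = 113 + 4Q → Q* = 6.75, P* = 140.
At the ceiling P = 118, quantity supplied = (118 − 113)/4 = 1.25.
Willingness to pay at Q' = 1.25: 167 − 4·1.25 = 162.
ΔQ = 6.75 − 1.25 = 5.5; wedge = 162 − 118 = 44.
The triangle = ½ × 5.5 × 44 = £121.

£121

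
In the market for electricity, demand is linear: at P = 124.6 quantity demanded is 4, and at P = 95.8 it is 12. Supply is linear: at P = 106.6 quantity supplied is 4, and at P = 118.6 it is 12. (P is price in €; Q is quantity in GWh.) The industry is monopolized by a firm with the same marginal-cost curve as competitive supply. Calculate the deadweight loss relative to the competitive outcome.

€24.75

Demand slope = (95.8 − 124.6)/(12 − 4) = −3.6, so P = 139 − 3.6Q.
Supply slope = (118.6 − 106.6)/(12 − 4) = 1.5, so P = 100.6 + 1.5Q.
Competitive equilibrium: 139 − 3.6Q = 100.6 + 1.5Q → Q* = 7.5294, P* = 111.8941.
Marginal revenue: MR = 139 − 7.2Q. Set MR = MC: 139 − 7.2Q = 100.6 + 1.5Q → Q_m = 4.4138.
Price P_m = 139 − 3.6·4.4138 = 123.1103; MC(Q_m) = 100.6 + 1.5·4.4138 = 107.2207.
Competitive Q* = 7.5294, so ΔQ = 3.1156; wedge = 123.1103 − 107.2207 = 15.8896.
DWL = ½ × 3.1156 × 15.8896 = €24.75.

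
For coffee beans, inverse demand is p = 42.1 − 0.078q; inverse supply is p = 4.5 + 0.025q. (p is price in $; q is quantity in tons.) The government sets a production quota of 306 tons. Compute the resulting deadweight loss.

Competitive equilibrium: 42.1 − 0.078q = 4.5 + 0.025q → q* = 365.0485, p* = 13.6262.
At q = 306: demand price = 42.1 − 0.078·306 = 18.232; supply price = 4.5 + 0.025·306 = 12.15.
Δq = 365.0485 − 306 = 59.0485; wedge = 18.232 − 12.15 = 6.082.
DWL = ½ × 59.0485 × 6.082 = $179.57.

$179.57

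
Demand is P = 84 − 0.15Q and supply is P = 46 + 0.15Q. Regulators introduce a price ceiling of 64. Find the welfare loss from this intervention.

Competitive equilibrium: 84 − 0.15Q = 46 + 0.15Q → Q* = 126.6667, P* = 65.
At the ceiling P = 64, quantity supplied = (64 − 46)/0.15 = 120.
Willingness to pay at Q' = 120: 84 − 0.15·120 = 66.
ΔQ = 126.6667 − 120 = 6.6667; wedge = 66 − 64 = 2.
Welfare loss = ½ × 6.6667 × 2 = 6.67.

6.67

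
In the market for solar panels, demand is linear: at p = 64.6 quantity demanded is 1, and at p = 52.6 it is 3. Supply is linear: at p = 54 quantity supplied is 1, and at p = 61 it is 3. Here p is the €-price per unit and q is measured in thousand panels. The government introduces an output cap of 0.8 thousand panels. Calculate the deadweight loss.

Demand slope = (52.6 − 64.6)/(3 − 1) = −6, so p = 70.6 − 6q.
Supply slope = (61 − 54)/(3 − 1) = 3.5, so p = 50.5 + 3.5q.
Competitive equilibrium: 70.6 − 6q = 50.5 + 3.5q → q* = 2.1158, p* = 57.9053.
At q = 0.8: demand price = 70.6 − 6·0.8 = 65.8; supply price = 50.5 + 3.5·0.8 = 53.3.
Δq = 2.1158 − 0.8 = 1.3158; wedge = 65.8 − 53.3 = 12.5.
The triangle = ½ × 1.3158 × 12.5 = €8.22 thousand.

€8.22 thousand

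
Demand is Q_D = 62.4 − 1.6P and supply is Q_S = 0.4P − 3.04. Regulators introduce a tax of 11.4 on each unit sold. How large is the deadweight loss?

20.79

In inverse form: demand P = 39 − 0.625Q, supply P = 7.6 + 2.5Q.
Competitive equilibrium: 39 − 0.625Q = 7.6 + 2.5Q → Q* = 10.048, P* = 32.72.
With the tax, the buyer price exceeds the seller price by 11.4: (39 − 0.625Q) − (7.6 + 2.5Q) = 11.4 → Q' = 6.4.
ΔQ = 10.048 − 6.4 = 3.648; the wedge equals the tax, 11.4.
Welfare loss = ½ × 3.648 × 11.4 = 20.79.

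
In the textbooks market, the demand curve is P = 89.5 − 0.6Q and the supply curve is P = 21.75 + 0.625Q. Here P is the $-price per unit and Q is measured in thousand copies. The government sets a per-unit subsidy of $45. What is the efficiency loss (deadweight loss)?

Competitive equilibrium: 89.5 − 0.6Q = 21.75 + 0.625Q → Q* = 55.3061, P* = 56.3163.
The subsidy lowers effective supply by 45: P = 0.625Q − 23.25.
New quantity: 89.5 − 0.6Q = 0.625Q − 23.25 → Q' = 92.0408.
Overproduction ΔQ = 92.0408 − 55.3061 = 36.7347; wedge = subsidy = 45.
Deadweight loss = ½ × 36.7347 × 45 = $826.53 thousand.

$826.53 thousand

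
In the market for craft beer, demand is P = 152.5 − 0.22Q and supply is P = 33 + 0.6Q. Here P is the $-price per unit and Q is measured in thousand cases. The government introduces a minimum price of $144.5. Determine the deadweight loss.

$4904.16 thousand

Competitive equilibrium: 152.5 − 0.22Q = 33 + 0.6Q → Q* = 145.7317, P* = 120.439.
At the floor P = 144.5, quantity demanded = (152.5 − 144.5)/0.22 = 36.3636.
Sellers' marginal cost at Q' = 36.3636: 33 + 0.6·36.3636 = 54.8182.
ΔQ = 145.7317 − 36.3636 = 109.3681; wedge = 144.5 − 54.8182 = 89.6818.
DWL = ½ × 109.3681 × 89.6818 = $4904.16 thousand.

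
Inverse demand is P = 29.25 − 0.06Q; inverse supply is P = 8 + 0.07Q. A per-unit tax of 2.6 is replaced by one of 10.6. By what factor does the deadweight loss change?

16.621

Competitive equilibrium: 29.25 − 0.06Q = 8 + 0.07Q → Q* = 163.4615, P* = 19.4423.
For a per-unit tax t: ΔQ = t/0.13, so DWL = ½·t·(t/0.13) = t²/0.26.
At t = 2.6: DWL = 26. At t = 10.6: DWL = 432.154.
Ratio = (10.6/2.6)² = 16.621.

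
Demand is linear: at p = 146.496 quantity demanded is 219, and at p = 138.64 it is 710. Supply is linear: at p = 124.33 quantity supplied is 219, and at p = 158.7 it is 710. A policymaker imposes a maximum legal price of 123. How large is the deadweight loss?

3293.26

Demand slope = (138.64 − 146.496)/(710 − 219) = −0.016, so p = 150 − 0.016q.
Supply slope = (158.7 − 124.33)/(710 − 219) = 0.07, so p = 109 + 0.07q.
Competitive equilibrium: 150 − 0.016q = 109 + 0.07q → q* = 476.7442, p* = 142.3721.
At the ceiling p = 123, quantity supplied = (123 − 109)/0.07 = 200.
Willingness to pay at q' = 200: 150 − 0.016·200 = 146.8.
Δq = 476.7442 − 200 = 276.7442; wedge = 146.8 − 123 = 23.8.
Welfare loss = ½ × 276.7442 × 23.8 = 3293.26.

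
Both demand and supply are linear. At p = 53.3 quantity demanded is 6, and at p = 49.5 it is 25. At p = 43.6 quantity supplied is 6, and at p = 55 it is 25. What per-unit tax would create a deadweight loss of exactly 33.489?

7.32

Demand slope = (49.5 − 53.3)/(25 − 6) = −0.2, so p = 54.5 − 0.2q.
Supply slope = (55 − 43.6)/(25 − 6) = 0.6, so p = 40 + 0.6q.
Competitive equilibrium: 54.5 − 0.2q = 40 + 0.6q → q* = 18.125, p* = 50.875.
A tax t gives Δq = t/0.8 and wedge t, so DWL = t²/1.6.
t²/1.6 = 33.489 → t² = 53.5824 → t = 7.32.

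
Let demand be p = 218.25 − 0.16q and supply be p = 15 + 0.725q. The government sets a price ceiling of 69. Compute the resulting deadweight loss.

Competitive equilibrium: 218.25 − 0.16q = 15 + 0.725q → q* = 229.661, p* = 181.5042.
At the ceiling p = 69, quantity supplied = (69 − 15)/0.725 = 74.4828.
Willingness to pay at q' = 74.4828: 218.25 − 0.16·74.4828 = 206.3328.
Δq = 229.661 − 74.4828 = 155.1782; wedge = 206.3328 − 69 = 137.3328.
The triangle = ½ × 155.1782 × 137.3328 = 10655.53.

10655.53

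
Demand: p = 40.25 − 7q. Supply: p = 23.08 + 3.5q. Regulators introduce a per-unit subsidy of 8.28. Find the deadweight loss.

Competitive equilibrium: 40.25 − 7q = 23.08 + 3.5q → q* = 1.6352, p* = 28.8033.
The subsidy lowers effective supply by 8.28: p = 14.8 + 3.5q.
New quantity: 40.25 − 7q = 14.8 + 3.5q → q' = 2.4238.
Overproduction Δq = 2.4238 − 1.6352 = 0.7886; wedge = subsidy = 8.28.
The triangle = ½ × 0.7886 × 8.28 = 3.26.

3.26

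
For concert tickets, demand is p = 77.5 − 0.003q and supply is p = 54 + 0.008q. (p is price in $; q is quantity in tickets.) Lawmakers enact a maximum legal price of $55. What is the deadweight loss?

$22250.71

Competitive equilibrium: 77.5 − 0.003q = 54 + 0.008q → q* = 2136.3636, p* = 71.0909.
At the ceiling p = 55, quantity supplied = (55 − 54)/0.008 = 125.
Willingness to pay at q' = 125: 77.5 − 0.003·125 = 77.125.
Δq = 2136.3636 − 125 = 2011.3636; wedge = 77.125 − 55 = 22.125.
DWL = ½ × 2011.3636 × 22.125 = $22250.71.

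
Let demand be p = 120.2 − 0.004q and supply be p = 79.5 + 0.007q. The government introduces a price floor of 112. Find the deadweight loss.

Competitive equilibrium: 120.2 − 0.004q = 79.5 + 0.007q → q* = 3700, p* = 105.4.
At the floor p = 112, quantity demanded = (120.2 − 112)/0.004 = 2050.
Sellers' marginal cost at q' = 2050: 79.5 + 0.007·2050 = 93.85.
Δq = 3700 − 2050 = 1650; wedge = 112 − 93.85 = 18.15.
DWL = ½ × 1650 × 18.15 = 14973.75.

14973.75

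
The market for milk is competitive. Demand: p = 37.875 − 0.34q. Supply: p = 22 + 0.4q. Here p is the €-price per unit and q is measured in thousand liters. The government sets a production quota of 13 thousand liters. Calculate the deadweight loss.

Competitive equilibrium: 37.875 − 0.34q = 22 + 0.4q → q* = 21.4527, p* = 30.5811.
At q = 13: demand price = 37.875 − 0.34·13 = 33.455; supply price = 22 + 0.4·13 = 27.2.
Δq = 21.4527 − 13 = 8.4527; wedge = 33.455 − 27.2 = 6.255.
Deadweight loss = ½ × 8.4527 × 6.255 = €26.44 thousand.

€26.44 thousand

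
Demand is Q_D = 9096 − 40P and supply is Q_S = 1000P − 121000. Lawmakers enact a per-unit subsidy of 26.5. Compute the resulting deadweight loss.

In inverse form: demand P = 227.4 − 0.025Q, supply P = 121 + 0.001Q.
Competitive equilibrium: 227.4 − 0.025Q = 121 + 0.001Q → Q* = 4092.3077, P* = 125.0923.
The subsidy lowers effective supply by 26.5: P = 94.5 + 0.001Q.
New quantity: 227.4 − 0.025Q = 94.5 + 0.001Q → Q' = 5111.5385.
Overproduction ΔQ = 5111.5385 − 4092.3077 = 1019.2308; wedge = subsidy = 26.5.
The triangle = ½ × 1019.2308 × 26.5 = 13504.81.

13504.81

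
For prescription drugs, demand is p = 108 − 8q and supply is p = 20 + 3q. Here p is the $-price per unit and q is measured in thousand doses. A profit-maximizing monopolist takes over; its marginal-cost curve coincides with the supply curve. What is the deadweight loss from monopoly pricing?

$62.40 thousand

Competitive equilibrium: 108 − 8q = 20 + 3q → q* = 8, p* = 44.
Marginal revenue: MR = 108 − 16q. Set MR = MC: 108 − 16q = 20 + 3q → q_m = 4.6316.
Price p_m = 108 − 8·4.6316 = 70.9472; MC(q_m) = 20 + 3·4.6316 = 33.8948.
Competitive q* = 8, so Δq = 3.3684; wedge = 70.9472 − 33.8948 = 37.0524.
Deadweight loss = ½ × 3.3684 × 37.0524 = $62.40 thousand.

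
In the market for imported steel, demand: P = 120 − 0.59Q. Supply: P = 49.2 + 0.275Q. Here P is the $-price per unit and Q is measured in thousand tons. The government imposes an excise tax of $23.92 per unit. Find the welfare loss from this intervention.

Competitive equilibrium: 120 − 0.59Q = 49.2 + 0.275Q → Q* = 81.8497, P* = 71.7087.
With the tax, the buyer price exceeds the seller price by 23.92: (120 − 0.59Q) − (49.2 + 0.275Q) = 23.92 → Q' = 54.1965.
ΔQ = 81.8497 − 54.1965 = 27.6532; the wedge equals the tax, 23.92.
Welfare loss = ½ × 27.6532 × 23.92 = $330.73 thousand.

$330.73 thousand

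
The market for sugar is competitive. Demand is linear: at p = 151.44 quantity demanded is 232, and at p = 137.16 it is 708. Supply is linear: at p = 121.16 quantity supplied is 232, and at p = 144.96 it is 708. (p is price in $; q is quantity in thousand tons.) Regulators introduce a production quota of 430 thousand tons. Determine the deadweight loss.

$1303.21 thousand

Demand slope = (137.16 − 151.44)/(708 − 232) = −0.03, so p = 158.4 − 0.03q.
Supply slope = (144.96 − 121.16)/(708 − 232) = 0.05, so p = 109.56 + 0.05q.
Competitive equilibrium: 158.4 − 0.03q = 109.56 + 0.05q → q* = 610.5, p* = 140.085.
At q = 430: demand price = 158.4 − 0.03·430 = 145.5; supply price = 109.56 + 0.05·430 = 131.06.
Δq = 610.5 − 430 = 180.5; wedge = 145.5 − 131.06 = 14.44.
The triangle = ½ × 180.5 × 14.44 = $1303.21 thousand.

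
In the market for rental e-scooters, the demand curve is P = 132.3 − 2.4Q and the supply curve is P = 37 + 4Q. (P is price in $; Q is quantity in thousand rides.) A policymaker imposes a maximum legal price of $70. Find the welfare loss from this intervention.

Competitive equilibrium: 132.3 − 2.4Q = 37 + 4Q → Q* = 14.8906, P* = 96.5625.
At the ceiling P = 70, quantity supplied = (70 − 37)/4 = 8.25.
Willingness to pay at Q' = 8.25: 132.3 − 2.4·8.25 = 112.5.
ΔQ = 14.8906 − 8.25 = 6.6406; wedge = 112.5 − 70 = 42.5.
Deadweight loss = ½ × 6.6406 × 42.5 = $141.11 thousand.

$141.11 thousand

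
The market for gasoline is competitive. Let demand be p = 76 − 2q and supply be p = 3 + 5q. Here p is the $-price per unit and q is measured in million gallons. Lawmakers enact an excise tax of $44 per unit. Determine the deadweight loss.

Competitive equilibrium: 76 − 2q = 3 + 5q → q* = 10.4286, p* = 55.1429.
With the tax, the buyer price exceeds the seller price by 44: (76 − 2q) − (3 + 5q) = 44 → q' = 4.1429.
Δq = 10.4286 − 4.1429 = 6.2857; the wedge equals the tax, 44.
Deadweight loss = ½ × 6.2857 × 44 = $138.29 million.

$138.29 million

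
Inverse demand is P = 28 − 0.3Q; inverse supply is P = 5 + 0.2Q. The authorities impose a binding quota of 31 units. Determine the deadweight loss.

56.25

Competitive equilibrium: 28 − 0.3Q = 5 + 0.2Q → Q* = 46, P* = 14.2.
At Q = 31: demand price = 28 − 0.3·31 = 18.7; supply price = 5 + 0.2·31 = 11.2.
ΔQ = 46 − 31 = 15; wedge = 18.7 − 11.2 = 7.5.
Welfare loss = ½ × 15 × 7.5 = 56.25.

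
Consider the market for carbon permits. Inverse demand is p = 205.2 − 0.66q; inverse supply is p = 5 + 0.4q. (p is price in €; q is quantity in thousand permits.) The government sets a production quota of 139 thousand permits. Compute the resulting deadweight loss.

€1318.01 thousand

Competitive equilibrium: 205.2 − 0.66q = 5 + 0.4q → q* = 188.8679, p* = 80.5472.
At q = 139: demand price = 205.2 − 0.66·139 = 113.46; supply price = 5 + 0.4·139 = 60.6.
Δq = 188.8679 − 139 = 49.8679; wedge = 113.46 − 60.6 = 52.86.
Deadweight loss = ½ × 49.8679 × 52.86 = €1318.01 thousand.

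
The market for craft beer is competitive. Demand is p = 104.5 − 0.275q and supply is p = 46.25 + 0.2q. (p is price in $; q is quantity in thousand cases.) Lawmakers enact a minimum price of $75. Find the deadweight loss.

$56.02 thousand

Competitive equilibrium: 104.5 − 0.275q = 46.25 + 0.2q → q* = 122.63158, p* = 70.77632.
At the floor p = 75, quantity demanded = (104.5 − 75)/0.275 = 107.27273.
Sellers' marginal cost at q' = 107.27273: 46.25 + 0.2·107.27273 = 67.70455.
Δq = 122.63158 − 107.27273 = 15.35885; wedge = 75 − 67.70455 = 7.29545.
The triangle = ½ × 15.35885 × 7.29545 = $56.02 thousand.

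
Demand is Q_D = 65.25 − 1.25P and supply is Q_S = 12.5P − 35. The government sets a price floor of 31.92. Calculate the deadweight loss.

In inverse form: demand P = 52.2 − 0.8Q, supply P = 2.8 + 0.08Q.
Competitive equilibrium: 52.2 − 0.8Q = 2.8 + 0.08Q → Q* = 56.1364, P* = 7.2909.
At the floor P = 31.92, quantity demanded = (52.2 − 31.92)/0.8 = 25.35.
Sellers' marginal cost at Q' = 25.35: 2.8 + 0.08·25.35 = 4.828.
ΔQ = 56.1364 − 25.35 = 30.7864; wedge = 31.92 − 4.828 = 27.092.
The triangle = ½ × 30.7864 × 27.092 = 417.03.

417.03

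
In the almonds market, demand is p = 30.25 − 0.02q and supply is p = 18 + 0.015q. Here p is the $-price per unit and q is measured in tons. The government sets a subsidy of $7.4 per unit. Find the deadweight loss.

Competitive equilibrium: 30.25 − 0.02q = 18 + 0.015q → q* = 350, p* = 23.25.
The subsidy lowers effective supply by 7.4: p = 10.6 + 0.015q.
New quantity: 30.25 − 0.02q = 10.6 + 0.015q → q' = 561.4286.
Overproduction Δq = 561.4286 − 350 = 211.4286; wedge = subsidy = 7.4.
The triangle = ½ × 211.4286 × 7.4 = $782.29.

$782.29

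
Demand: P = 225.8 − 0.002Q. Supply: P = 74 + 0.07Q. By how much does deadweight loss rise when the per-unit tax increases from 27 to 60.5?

20355.90

Competitive equilibrium: 225.8 − 0.002Q = 74 + 0.07Q → Q* = 2108.3333, P* = 221.5833.
For a per-unit tax t: ΔQ = t/0.072, so DWL = ½·t·(t/0.072) = t²/0.144.
At t = 27: DWL = 5062.5. At t = 60.5: DWL = 25418.403.
Increase = 25418.403 − 5062.5 = 20355.90.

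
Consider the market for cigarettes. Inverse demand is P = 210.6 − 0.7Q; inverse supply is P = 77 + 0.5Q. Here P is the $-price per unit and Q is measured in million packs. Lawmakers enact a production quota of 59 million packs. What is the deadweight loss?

$1643.27 million

Competitive equilibrium: 210.6 − 0.7Q = 77 + 0.5Q → Q* = 111.3333, P* = 132.6667.
At Q = 59: demand price = 210.6 − 0.7·59 = 169.3; supply price = 77 + 0.5·59 = 106.5.
ΔQ = 111.3333 − 59 = 52.3333; wedge = 169.3 − 106.5 = 62.8.
The triangle = ½ × 52.3333 × 62.8 = $1643.27 million.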